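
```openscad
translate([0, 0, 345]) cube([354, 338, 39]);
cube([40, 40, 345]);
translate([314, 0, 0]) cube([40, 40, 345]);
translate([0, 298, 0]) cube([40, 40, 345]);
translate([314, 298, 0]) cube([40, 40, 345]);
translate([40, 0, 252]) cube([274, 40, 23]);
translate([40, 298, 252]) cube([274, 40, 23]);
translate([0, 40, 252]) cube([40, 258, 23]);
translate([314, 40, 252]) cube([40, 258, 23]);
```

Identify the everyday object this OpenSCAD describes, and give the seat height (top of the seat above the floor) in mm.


A stool. The seat height is 384 mm.

A 354×338×39 slab at z = 345 on four corner posts — a stool. The seat top is 345 + 39 = 384 mm.


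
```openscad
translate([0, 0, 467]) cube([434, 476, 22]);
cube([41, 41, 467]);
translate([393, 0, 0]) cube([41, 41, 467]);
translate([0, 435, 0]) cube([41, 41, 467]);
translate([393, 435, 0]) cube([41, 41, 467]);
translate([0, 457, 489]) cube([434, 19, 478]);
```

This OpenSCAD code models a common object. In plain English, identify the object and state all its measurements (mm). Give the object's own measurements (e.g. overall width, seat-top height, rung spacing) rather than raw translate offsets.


A chair. The seat is a 434×476×22 mm slab with its top at z = 489 mm, on four 41×41 mm corner legs (flush with the seat edges, standing on z = 0). A flat backrest 19 mm thick, 478 mm tall, spans the full seat width and rises from the seat top along its +y edge, rear face flush with the rear of the seat.


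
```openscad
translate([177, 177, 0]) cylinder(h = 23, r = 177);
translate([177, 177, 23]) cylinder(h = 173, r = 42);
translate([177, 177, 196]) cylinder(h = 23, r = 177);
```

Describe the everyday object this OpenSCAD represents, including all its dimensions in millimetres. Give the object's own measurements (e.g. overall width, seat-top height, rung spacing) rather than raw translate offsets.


A spool: two coaxial disc flanges of radius 177 mm and thickness 23 mm, joined by a core cylinder of radius 42 mm and height 173 mm. The lower flange rests on z = 0 and the three cylinders share a vertical axis.


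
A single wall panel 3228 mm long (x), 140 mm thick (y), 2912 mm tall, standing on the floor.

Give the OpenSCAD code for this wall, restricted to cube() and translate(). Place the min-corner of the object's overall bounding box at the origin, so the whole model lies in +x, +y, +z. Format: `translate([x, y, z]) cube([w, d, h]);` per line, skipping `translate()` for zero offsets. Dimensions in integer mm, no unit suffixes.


cube([3228, 140, 2912]);


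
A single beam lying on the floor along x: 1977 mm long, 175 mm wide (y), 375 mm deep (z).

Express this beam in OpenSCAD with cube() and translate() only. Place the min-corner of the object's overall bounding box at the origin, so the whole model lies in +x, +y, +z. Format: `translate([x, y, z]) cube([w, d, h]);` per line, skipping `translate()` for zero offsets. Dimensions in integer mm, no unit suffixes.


cube([1977, 175, 375]);


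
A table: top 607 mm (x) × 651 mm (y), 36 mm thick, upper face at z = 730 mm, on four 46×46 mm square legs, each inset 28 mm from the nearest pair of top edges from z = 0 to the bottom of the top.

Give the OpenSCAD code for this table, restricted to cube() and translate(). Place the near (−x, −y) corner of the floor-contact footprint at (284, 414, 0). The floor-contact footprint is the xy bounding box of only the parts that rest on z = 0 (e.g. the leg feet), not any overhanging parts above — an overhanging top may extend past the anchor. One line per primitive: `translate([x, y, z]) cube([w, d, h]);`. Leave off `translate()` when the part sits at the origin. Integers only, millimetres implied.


translate([256, 386, 694]) cube([607, 651, 36]);
translate([284, 414, 0]) cube([46, 46, 694]);
translate([789, 414, 0]) cube([46, 46, 694]);
translate([284, 963, 0]) cube([46, 46, 694]);
translate([789, 963, 0]) cube([46, 46, 694]);


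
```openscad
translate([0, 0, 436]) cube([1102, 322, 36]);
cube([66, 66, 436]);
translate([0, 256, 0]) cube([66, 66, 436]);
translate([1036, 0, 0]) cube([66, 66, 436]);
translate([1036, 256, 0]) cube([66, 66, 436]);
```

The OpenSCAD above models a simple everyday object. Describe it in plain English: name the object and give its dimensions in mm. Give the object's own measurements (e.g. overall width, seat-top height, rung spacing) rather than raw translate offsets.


A bench: a 1102×322 mm seat slab, 36 mm thick, top at z = 472 mm, on four 66×66 mm square legs flush with the seat corners and standing on z = 0.


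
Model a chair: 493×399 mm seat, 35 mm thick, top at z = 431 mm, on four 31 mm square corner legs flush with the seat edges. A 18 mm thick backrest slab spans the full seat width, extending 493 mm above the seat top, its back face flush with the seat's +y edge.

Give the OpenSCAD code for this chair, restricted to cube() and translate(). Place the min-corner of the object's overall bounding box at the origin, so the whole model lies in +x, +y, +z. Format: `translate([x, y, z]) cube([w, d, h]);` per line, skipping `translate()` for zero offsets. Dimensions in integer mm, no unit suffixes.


// leg_h = 431 - 35 = 396
translate([0, 0, 396]) cube([493, 399, 35]);
cube([31, 31, 396]);
translate([462, 0, 0]) cube([31, 31, 396]);
translate([0, 368, 0]) cube([31, 31, 396]);
translate([462, 368, 0]) cube([31, 31, 396]);
translate([0, 381, 431]) cube([493, 18, 493]);


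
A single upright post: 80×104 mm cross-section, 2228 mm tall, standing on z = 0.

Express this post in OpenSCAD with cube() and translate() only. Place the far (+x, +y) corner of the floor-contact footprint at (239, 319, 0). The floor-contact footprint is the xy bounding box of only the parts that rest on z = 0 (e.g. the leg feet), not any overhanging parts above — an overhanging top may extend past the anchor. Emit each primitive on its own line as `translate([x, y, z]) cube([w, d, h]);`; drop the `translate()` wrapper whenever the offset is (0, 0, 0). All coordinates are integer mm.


translate([159, 215, 0]) cube([80, 104, 2228]);


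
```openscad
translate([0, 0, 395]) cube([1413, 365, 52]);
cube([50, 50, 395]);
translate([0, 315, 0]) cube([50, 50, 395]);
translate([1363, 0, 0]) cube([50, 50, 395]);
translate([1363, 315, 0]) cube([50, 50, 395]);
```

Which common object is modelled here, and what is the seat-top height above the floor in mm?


A bench. The seat-top height is 447 mm.

A long slab on four corner posts — a bench. The slab sits at z = 395 with thickness 52, so the top is 395 + 52 = 447 mm.


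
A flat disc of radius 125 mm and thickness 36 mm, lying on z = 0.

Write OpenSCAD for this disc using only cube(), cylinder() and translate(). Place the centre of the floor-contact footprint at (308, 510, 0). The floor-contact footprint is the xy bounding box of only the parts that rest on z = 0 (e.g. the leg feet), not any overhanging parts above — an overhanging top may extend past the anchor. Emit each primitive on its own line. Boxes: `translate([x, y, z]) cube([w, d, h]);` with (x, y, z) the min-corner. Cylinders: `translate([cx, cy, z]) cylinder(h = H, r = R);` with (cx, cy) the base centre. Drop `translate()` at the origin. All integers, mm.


translate([308, 510, 0]) cylinder(h = 36, r = 125);


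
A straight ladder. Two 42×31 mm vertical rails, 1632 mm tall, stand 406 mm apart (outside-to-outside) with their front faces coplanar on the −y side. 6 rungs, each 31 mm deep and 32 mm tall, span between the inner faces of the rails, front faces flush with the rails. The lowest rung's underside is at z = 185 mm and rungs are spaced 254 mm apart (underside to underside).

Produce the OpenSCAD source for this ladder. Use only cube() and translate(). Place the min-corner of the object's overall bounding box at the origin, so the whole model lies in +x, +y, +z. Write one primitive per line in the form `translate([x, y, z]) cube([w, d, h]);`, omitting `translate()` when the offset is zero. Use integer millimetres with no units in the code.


cube([42, 31, 1632]);
translate([364, 0, 0]) cube([42, 31, 1632]);
translate([42, 0, 185]) cube([322, 31, 32]);
translate([42, 0, 439]) cube([322, 31, 32]);
translate([42, 0, 693]) cube([322, 31, 32]);
translate([42, 0, 947]) cube([322, 31, 32]);
translate([42, 0, 1201]) cube([322, 31, 32]);
translate([42, 0, 1455]) cube([322, 31, 32]);


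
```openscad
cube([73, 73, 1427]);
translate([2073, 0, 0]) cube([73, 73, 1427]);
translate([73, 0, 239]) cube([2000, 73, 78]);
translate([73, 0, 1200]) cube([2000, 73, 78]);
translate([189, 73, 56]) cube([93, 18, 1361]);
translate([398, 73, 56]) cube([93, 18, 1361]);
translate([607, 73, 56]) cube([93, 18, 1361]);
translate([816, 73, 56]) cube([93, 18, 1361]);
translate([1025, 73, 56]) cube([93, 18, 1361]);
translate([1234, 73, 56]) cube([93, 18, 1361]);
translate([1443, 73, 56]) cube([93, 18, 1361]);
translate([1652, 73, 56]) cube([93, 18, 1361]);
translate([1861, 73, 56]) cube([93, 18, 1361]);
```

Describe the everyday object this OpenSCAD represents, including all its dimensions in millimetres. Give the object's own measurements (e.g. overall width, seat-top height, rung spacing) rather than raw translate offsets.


A fence section. Two 73×73 mm posts, 1427 mm tall, stand on the floor with a clear span of 2000 mm between their inner faces. Two horizontal rails of 73×78 mm section span the gap between the posts with their undersides at z = 239 mm and z = 1200 mm, flush with the posts' −y face. 9 pickets, each 93 mm wide, 18 mm thick and 1361 mm tall, are fixed to the +y face of the rails with their bottoms at z = 56 mm, spaced across the span with a 116 mm gap after the −x post and between neighbouring pickets, with 119 mm left before the +x post.


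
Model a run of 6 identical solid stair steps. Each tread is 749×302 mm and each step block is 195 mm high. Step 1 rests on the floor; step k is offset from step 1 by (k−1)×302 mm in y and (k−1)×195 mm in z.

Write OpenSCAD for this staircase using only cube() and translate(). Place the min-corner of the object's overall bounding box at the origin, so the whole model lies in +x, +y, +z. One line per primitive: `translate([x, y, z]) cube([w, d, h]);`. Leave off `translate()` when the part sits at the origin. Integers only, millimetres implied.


cube([749, 302, 195]);
translate([0, 302, 195]) cube([749, 302, 195]);
translate([0, 604, 390]) cube([749, 302, 195]);
translate([0, 906, 585]) cube([749, 302, 195]);
translate([0, 1208, 780]) cube([749, 302, 195]);
translate([0, 1510, 975]) cube([749, 302, 195]);


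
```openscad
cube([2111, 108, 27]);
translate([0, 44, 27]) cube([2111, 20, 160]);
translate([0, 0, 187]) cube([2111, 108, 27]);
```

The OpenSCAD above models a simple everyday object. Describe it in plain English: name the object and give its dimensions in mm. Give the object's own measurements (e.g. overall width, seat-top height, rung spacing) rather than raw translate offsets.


An I-beam lying along x, 2111 mm long. Overall section height 214 mm. Two flanges 108 mm wide (y) and 27 mm thick, one on the floor and one at the top; a web 20 mm thick runs between them, centred on the flange width.


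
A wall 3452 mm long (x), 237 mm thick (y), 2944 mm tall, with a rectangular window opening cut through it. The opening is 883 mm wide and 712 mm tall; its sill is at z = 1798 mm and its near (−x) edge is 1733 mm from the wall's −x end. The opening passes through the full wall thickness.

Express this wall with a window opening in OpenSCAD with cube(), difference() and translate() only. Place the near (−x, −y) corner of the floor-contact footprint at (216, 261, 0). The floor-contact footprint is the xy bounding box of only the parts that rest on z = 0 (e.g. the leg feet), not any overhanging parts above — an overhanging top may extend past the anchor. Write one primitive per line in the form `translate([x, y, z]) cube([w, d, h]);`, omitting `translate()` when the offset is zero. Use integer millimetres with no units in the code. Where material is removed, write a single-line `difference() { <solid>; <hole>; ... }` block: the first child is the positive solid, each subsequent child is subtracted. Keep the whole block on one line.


difference() { translate([216, 261, 0]) cube([3452, 237, 2944]); translate([1949, 261, 1798]) cube([883, 237, 712]); }


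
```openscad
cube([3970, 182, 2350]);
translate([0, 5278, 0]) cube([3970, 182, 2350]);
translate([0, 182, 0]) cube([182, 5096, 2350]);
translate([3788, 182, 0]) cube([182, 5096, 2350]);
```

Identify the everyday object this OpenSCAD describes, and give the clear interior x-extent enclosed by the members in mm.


A house (or room) frame. The interior width is 3606 mm.

Four 2350 mm walls enclosing a rectangle with no floor or roof — a room or house frame. Outside width is 3970 mm and wall thickness is 182 mm, so the interior width is 3970 − 2 × 182 = 3606 mm.


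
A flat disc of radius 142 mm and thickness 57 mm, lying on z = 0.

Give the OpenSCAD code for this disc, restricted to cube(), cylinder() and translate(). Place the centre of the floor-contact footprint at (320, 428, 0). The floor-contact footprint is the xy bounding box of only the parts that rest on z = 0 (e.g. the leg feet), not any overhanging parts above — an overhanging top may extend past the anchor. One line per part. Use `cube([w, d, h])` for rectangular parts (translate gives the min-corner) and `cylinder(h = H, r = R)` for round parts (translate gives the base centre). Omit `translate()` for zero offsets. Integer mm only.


translate([320, 428, 0]) cylinder(h = 57, r = 142);


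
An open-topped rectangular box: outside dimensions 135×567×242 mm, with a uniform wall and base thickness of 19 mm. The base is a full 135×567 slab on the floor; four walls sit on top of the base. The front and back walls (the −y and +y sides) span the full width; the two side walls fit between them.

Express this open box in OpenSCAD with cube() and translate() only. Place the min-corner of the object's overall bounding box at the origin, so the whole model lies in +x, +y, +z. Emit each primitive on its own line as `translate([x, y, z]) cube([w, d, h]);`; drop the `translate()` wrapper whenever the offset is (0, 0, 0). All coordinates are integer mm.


cube([135, 567, 19]);
translate([0, 0, 19]) cube([135, 19, 223]);
translate([0, 548, 19]) cube([135, 19, 223]);
translate([0, 19, 19]) cube([19, 529, 223]);
translate([116, 19, 19]) cube([19, 529, 223]);


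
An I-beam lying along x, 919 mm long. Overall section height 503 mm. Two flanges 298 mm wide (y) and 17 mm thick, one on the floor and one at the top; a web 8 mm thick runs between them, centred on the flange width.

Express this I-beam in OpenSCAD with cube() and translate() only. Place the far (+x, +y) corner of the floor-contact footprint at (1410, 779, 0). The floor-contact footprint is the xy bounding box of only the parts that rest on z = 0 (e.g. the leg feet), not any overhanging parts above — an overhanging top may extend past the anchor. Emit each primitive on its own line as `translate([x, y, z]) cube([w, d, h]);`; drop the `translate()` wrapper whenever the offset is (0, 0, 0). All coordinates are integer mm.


translate([491, 481, 0]) cube([919, 298, 17]);
translate([491, 626, 17]) cube([919, 8, 469]);
translate([491, 481, 486]) cube([919, 298, 17]);


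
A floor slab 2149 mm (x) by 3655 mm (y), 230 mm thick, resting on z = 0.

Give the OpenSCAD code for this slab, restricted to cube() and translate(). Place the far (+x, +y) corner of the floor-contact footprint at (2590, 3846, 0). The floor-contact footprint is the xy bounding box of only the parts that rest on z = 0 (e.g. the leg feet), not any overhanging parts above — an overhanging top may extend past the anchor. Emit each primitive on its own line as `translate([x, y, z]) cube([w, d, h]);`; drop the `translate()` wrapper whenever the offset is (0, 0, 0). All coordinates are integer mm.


translate([441, 191, 0]) cube([2149, 3655, 230]);


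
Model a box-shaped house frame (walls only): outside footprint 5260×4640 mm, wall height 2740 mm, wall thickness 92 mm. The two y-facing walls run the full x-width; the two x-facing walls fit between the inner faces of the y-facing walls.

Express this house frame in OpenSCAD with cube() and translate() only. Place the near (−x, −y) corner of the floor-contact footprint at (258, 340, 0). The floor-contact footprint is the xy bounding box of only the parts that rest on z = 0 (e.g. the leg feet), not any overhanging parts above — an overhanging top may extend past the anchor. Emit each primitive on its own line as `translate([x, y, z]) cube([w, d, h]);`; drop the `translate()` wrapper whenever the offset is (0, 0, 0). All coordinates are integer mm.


translate([258, 340, 0]) cube([5260, 92, 2740]);
translate([258, 4888, 0]) cube([5260, 92, 2740]);
translate([258, 432, 0]) cube([92, 4456, 2740]);
translate([5426, 432, 0]) cube([92, 4456, 2740]);


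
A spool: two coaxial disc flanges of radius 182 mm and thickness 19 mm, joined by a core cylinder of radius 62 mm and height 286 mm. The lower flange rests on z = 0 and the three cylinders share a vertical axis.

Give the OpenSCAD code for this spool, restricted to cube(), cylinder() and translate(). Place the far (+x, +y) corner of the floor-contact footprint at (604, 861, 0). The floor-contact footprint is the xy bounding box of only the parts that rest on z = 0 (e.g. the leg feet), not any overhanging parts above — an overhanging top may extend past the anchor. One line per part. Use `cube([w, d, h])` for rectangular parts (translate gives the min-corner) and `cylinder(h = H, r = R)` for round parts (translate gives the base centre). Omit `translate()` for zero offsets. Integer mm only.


translate([422, 679, 0]) cylinder(h = 19, r = 182);
translate([422, 679, 19]) cylinder(h = 286, r = 62);
translate([422, 679, 305]) cylinder(h = 19, r = 182);


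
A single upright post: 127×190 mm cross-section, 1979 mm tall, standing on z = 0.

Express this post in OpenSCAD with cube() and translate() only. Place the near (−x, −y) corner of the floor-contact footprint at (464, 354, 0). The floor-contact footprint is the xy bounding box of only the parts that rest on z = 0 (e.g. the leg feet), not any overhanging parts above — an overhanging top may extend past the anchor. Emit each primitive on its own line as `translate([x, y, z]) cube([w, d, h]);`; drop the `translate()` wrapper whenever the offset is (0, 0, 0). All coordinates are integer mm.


translate([464, 354, 0]) cube([127, 190, 1979]);


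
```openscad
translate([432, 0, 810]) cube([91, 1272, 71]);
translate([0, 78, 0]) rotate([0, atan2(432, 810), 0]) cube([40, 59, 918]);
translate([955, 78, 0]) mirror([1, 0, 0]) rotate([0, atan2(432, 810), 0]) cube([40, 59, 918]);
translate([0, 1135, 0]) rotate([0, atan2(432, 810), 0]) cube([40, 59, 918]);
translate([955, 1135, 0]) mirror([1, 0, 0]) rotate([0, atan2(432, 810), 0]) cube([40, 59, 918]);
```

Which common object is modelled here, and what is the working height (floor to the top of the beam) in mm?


A sawhorse. The overall height is 881 mm.

A beam across two mirrored pairs of raked legs — a sawhorse. The beam's underside is at z = 810 (matching the legs' vertical rise in atan2(432, 810)) and the beam is 71 mm tall, so its top is at 810 + 71 = 881 mm. The raked legs top out at the beam's underside, so that is the highest point.


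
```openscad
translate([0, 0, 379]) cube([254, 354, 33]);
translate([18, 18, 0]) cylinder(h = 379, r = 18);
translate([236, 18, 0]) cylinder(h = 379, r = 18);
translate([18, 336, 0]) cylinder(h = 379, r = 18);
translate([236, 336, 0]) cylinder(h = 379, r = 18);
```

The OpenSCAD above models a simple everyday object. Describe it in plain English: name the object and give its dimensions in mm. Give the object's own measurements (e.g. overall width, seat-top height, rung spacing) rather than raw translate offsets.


A four-legged stool. The seat is a 254×354×33 mm slab whose top surface is at z = 412 mm; four round legs, each 36 mm in diameter, run from the floor (z = 0) to the underside of the seat, each leg's axis is inset half a diameter from the nearest pair of seat edges (so the leg's bounding box is flush with the corner).


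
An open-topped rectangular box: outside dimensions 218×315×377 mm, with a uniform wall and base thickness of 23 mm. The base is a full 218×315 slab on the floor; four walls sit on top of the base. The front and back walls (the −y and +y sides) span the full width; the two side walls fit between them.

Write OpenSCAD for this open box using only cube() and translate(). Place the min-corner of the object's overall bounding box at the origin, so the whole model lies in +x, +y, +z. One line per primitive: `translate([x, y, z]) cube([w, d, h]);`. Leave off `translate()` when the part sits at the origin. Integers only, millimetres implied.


cube([218, 315, 23]);
translate([0, 0, 23]) cube([218, 23, 354]);
translate([0, 292, 23]) cube([218, 23, 354]);
translate([0, 23, 23]) cube([23, 269, 354]);
translate([195, 23, 23]) cube([23, 269, 354]);


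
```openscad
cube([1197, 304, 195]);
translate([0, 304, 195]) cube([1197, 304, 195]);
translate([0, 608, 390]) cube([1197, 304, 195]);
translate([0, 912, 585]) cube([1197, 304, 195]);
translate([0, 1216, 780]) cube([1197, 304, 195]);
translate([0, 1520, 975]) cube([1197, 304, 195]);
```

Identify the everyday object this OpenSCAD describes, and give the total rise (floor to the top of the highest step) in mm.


A staircase. The total rise is 1170 mm.

6 identical blocks, each offset up and back from the previous — a staircase. Each step is 195 mm tall and there are 6 of them, so the total rise is 6 × 195 = 1170 mm.


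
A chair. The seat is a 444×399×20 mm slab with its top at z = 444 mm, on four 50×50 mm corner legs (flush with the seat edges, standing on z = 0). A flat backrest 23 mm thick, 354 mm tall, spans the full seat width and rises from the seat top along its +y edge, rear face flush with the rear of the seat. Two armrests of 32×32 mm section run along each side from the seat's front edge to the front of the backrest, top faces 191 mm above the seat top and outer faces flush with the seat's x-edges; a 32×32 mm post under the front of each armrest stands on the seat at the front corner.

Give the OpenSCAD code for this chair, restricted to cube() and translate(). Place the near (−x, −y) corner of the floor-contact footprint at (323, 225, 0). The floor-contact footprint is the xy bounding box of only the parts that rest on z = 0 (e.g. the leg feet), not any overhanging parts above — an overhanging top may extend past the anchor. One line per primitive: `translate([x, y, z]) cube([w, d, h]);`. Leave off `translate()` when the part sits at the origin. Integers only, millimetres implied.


// leg_h = 444 - 20 = 424
// arm post h = 191 - 32 = 159
translate([323, 225, 424]) cube([444, 399, 20]);
translate([323, 225, 0]) cube([50, 50, 424]);
translate([717, 225, 0]) cube([50, 50, 424]);
translate([323, 574, 0]) cube([50, 50, 424]);
translate([717, 574, 0]) cube([50, 50, 424]);
translate([323, 601, 444]) cube([444, 23, 354]);
translate([323, 225, 603]) cube([32, 376, 32]);
translate([735, 225, 603]) cube([32, 376, 32]);
translate([323, 225, 444]) cube([32, 32, 159]);
translate([735, 225, 444]) cube([32, 32, 159]);


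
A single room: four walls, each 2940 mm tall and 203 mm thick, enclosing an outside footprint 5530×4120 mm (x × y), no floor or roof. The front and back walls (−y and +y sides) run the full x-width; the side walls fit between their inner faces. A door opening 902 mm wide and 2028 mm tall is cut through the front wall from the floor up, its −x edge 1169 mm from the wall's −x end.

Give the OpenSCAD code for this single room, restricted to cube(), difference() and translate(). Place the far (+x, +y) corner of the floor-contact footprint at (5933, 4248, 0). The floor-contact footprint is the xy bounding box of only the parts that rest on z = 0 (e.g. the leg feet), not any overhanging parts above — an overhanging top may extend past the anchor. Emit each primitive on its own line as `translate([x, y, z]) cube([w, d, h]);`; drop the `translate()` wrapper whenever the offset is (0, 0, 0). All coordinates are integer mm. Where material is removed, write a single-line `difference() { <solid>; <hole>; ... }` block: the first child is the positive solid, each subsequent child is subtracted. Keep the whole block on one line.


difference() { translate([403, 128, 0]) cube([5530, 203, 2940]); translate([1572, 128, 0]) cube([902, 203, 2028]); }
translate([403, 4045, 0]) cube([5530, 203, 2940]);
translate([403, 331, 0]) cube([203, 3714, 2940]);
translate([5730, 331, 0]) cube([203, 3714, 2940]);


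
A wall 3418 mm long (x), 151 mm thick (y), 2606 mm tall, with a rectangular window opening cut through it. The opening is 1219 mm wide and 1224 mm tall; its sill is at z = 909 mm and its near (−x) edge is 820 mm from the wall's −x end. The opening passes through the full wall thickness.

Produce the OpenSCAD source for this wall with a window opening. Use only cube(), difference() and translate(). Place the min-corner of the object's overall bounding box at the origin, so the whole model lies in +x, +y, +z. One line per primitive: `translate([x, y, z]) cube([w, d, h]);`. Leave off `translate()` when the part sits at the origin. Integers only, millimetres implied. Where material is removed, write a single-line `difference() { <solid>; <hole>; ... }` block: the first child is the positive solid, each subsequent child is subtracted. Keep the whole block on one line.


difference() { cube([3418, 151, 2606]); translate([820, 0, 909]) cube([1219, 151, 1224]); }


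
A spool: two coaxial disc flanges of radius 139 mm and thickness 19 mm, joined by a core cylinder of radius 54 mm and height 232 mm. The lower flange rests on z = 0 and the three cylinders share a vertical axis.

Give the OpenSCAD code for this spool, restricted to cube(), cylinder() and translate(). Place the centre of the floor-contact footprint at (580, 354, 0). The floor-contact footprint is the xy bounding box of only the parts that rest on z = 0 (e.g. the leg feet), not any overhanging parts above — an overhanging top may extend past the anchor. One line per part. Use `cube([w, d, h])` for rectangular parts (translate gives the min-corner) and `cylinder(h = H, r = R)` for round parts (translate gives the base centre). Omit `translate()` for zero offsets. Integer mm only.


translate([580, 354, 0]) cylinder(h = 19, r = 139);
translate([580, 354, 19]) cylinder(h = 232, r = 54);
translate([580, 354, 251]) cylinder(h = 19, r = 139);


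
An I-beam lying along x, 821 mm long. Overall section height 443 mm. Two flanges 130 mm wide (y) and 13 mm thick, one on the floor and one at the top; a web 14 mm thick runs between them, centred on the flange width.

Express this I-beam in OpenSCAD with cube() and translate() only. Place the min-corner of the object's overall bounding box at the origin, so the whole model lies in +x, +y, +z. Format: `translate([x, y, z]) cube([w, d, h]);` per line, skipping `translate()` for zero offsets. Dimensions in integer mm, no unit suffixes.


cube([821, 130, 13]);
translate([0, 58, 13]) cube([821, 14, 417]);
translate([0, 0, 430]) cube([821, 130, 13]);


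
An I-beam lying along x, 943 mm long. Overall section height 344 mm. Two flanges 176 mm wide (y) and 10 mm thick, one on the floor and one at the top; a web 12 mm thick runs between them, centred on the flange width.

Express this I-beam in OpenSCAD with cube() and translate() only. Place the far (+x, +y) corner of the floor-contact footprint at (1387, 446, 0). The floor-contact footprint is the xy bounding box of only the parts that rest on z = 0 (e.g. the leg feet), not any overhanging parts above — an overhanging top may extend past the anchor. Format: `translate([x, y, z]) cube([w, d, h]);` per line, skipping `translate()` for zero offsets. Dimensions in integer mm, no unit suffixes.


translate([444, 270, 0]) cube([943, 176, 10]);
translate([444, 352, 10]) cube([943, 12, 324]);
translate([444, 270, 334]) cube([943, 176, 10]);


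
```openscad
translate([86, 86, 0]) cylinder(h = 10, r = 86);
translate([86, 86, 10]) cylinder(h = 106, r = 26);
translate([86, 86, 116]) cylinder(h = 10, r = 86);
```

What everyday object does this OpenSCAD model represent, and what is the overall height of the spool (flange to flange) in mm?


A spool. The overall height is 126 mm.

Three coaxial cylinders, large–small–large — a spool. Two 10 mm flanges and a 106 mm core give 10 + 106 + 10 = 126 mm.


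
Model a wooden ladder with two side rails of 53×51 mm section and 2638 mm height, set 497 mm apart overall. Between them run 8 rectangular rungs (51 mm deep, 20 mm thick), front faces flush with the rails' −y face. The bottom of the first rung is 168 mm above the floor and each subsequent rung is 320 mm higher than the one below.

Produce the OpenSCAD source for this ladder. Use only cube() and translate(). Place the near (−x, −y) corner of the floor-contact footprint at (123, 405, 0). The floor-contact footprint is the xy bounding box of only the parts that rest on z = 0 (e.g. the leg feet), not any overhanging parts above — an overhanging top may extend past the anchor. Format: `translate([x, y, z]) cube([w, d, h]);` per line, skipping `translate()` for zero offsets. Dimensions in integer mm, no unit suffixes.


translate([123, 405, 0]) cube([53, 51, 2638]);
translate([567, 405, 0]) cube([53, 51, 2638]);
translate([176, 405, 168]) cube([391, 51, 20]);
translate([176, 405, 488]) cube([391, 51, 20]);
translate([176, 405, 808]) cube([391, 51, 20]);
translate([176, 405, 1128]) cube([391, 51, 20]);
translate([176, 405, 1448]) cube([391, 51, 20]);
translate([176, 405, 1768]) cube([391, 51, 20]);
translate([176, 405, 2088]) cube([391, 51, 20]);
translate([176, 405, 2408]) cube([391, 51, 20]);


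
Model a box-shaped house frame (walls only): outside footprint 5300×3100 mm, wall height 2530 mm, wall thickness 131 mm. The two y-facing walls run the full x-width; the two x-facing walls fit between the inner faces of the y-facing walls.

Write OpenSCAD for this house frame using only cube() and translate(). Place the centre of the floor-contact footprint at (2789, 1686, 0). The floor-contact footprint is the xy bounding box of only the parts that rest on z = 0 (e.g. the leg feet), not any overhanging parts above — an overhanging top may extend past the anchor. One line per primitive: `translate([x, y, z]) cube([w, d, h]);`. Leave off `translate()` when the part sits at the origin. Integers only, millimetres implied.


translate([139, 136, 0]) cube([5300, 131, 2530]);
translate([139, 3105, 0]) cube([5300, 131, 2530]);
translate([139, 267, 0]) cube([131, 2838, 2530]);
translate([5308, 267, 0]) cube([131, 2838, 2530]);


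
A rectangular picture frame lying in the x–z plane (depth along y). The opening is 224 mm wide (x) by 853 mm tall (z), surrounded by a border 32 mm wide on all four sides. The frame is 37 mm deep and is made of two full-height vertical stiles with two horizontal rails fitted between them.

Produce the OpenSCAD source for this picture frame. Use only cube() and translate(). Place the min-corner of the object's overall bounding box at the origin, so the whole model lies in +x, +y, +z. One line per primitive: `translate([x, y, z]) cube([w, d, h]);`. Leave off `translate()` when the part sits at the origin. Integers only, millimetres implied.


cube([32, 37, 917]);
translate([256, 0, 0]) cube([32, 37, 917]);
translate([32, 0, 0]) cube([224, 37, 32]);
translate([32, 0, 885]) cube([224, 37, 32]);


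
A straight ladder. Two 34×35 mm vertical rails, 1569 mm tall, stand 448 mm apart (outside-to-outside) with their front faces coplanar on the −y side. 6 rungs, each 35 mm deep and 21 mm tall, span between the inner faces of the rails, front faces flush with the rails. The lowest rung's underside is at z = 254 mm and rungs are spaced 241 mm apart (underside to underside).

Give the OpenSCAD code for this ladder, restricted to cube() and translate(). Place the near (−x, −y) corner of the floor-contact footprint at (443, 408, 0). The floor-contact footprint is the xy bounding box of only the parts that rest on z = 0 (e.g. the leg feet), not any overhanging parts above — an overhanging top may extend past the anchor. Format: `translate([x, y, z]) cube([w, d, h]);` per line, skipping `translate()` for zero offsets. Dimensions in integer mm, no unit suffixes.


translate([443, 408, 0]) cube([34, 35, 1569]);
translate([857, 408, 0]) cube([34, 35, 1569]);
translate([477, 408, 254]) cube([380, 35, 21]);
translate([477, 408, 495]) cube([380, 35, 21]);
translate([477, 408, 736]) cube([380, 35, 21]);
translate([477, 408, 977]) cube([380, 35, 21]);
translate([477, 408, 1218]) cube([380, 35, 21]);
translate([477, 408, 1459]) cube([380, 35, 21]);


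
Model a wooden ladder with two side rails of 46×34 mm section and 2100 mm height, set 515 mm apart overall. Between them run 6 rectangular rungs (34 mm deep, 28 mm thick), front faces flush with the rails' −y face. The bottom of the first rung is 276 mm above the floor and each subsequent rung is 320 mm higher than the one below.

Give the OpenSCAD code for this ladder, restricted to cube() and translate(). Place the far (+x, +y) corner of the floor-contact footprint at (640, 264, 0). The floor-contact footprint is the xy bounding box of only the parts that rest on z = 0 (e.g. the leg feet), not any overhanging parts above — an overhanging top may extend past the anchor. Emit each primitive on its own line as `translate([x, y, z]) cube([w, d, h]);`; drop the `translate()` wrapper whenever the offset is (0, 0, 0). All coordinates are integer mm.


translate([125, 230, 0]) cube([46, 34, 2100]);
translate([594, 230, 0]) cube([46, 34, 2100]);
translate([171, 230, 276]) cube([423, 34, 28]);
translate([171, 230, 596]) cube([423, 34, 28]);
translate([171, 230, 916]) cube([423, 34, 28]);
translate([171, 230, 1236]) cube([423, 34, 28]);
translate([171, 230, 1556]) cube([423, 34, 28]);
translate([171, 230, 1876]) cube([423, 34, 28]);


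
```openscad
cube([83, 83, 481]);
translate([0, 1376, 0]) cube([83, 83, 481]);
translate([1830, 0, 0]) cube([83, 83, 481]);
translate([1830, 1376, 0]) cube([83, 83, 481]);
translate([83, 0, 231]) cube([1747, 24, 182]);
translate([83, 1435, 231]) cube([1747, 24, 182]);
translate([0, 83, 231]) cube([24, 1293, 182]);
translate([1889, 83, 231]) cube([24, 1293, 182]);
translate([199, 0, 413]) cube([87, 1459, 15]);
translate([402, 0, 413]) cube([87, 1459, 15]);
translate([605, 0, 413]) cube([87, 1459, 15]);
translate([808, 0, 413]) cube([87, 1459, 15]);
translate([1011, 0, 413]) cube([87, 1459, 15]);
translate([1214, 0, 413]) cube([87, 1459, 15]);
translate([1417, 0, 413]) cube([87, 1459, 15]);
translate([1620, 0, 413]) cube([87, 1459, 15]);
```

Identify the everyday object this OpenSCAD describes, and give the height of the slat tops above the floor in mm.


A bed frame. The slat-top height is 428 mm.

Four posts, four rails, and a row of slats — a bed frame. Slats sit on the rails at z = 231 + 182 = 413; with slat thickness 15, the top is 428 mm.


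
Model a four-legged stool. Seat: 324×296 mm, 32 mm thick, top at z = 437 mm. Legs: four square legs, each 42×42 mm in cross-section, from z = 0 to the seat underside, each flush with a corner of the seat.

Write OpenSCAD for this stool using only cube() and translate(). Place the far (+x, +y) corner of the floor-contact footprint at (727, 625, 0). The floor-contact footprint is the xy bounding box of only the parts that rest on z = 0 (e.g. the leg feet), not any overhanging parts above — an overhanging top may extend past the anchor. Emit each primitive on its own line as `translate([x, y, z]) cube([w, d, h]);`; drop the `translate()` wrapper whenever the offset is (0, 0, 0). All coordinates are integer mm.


translate([403, 329, 405]) cube([324, 296, 32]);
translate([403, 329, 0]) cube([42, 42, 405]);
translate([685, 329, 0]) cube([42, 42, 405]);
translate([403, 583, 0]) cube([42, 42, 405]);
translate([685, 583, 0]) cube([42, 42, 405]);


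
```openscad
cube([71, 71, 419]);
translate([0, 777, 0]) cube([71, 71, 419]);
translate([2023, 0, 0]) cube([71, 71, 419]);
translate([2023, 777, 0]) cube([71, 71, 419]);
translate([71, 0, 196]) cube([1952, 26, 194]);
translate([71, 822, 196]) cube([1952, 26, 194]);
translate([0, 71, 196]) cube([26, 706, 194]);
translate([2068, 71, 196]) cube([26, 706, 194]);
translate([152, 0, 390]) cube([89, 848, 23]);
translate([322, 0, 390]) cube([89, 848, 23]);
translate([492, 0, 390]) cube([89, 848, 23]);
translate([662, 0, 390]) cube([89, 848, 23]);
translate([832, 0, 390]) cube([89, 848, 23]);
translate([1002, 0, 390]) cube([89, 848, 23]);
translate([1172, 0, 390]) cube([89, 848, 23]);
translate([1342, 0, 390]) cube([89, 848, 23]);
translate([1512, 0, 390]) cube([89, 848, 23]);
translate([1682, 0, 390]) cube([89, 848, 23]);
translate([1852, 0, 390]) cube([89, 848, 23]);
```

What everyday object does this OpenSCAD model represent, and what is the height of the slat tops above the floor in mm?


A bed frame. The slat-top height is 413 mm.

Four posts, four rails, and a row of slats — a bed frame. Slats sit on the rails at z = 196 + 194 = 390; with slat thickness 23, the top is 413 mm.


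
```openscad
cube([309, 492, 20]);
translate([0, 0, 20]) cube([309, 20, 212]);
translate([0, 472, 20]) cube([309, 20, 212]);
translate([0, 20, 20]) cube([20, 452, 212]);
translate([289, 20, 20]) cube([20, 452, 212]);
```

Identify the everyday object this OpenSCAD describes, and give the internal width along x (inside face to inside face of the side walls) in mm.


An open box. The internal width is 269 mm.

A 309×492 base slab with four walls standing on it — an open box. The base is 309 mm wide and the walls are 20 mm thick, so the internal width is 309 − 2 × 20 = 269 mm.


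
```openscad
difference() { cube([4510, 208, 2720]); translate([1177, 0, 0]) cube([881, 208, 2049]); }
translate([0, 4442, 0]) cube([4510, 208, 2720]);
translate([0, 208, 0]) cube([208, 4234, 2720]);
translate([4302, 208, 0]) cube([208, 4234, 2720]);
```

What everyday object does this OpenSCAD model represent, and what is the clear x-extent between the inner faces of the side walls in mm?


A single room. The interior width is 4094 mm.

Four walls enclosing a rectangle with a door in the front wall — a room. Outside width 4510 minus two 208 mm walls gives 4094 mm.


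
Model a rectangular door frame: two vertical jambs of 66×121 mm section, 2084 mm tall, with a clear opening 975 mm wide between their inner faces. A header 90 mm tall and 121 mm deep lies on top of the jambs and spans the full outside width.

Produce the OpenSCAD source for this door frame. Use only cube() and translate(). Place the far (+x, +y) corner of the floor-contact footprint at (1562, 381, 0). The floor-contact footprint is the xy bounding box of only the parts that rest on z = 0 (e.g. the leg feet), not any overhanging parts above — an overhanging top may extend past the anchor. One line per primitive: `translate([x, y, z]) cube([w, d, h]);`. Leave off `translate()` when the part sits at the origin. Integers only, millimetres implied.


translate([455, 260, 0]) cube([66, 121, 2084]);
translate([1496, 260, 0]) cube([66, 121, 2084]);
translate([455, 260, 2084]) cube([1107, 121, 90]);


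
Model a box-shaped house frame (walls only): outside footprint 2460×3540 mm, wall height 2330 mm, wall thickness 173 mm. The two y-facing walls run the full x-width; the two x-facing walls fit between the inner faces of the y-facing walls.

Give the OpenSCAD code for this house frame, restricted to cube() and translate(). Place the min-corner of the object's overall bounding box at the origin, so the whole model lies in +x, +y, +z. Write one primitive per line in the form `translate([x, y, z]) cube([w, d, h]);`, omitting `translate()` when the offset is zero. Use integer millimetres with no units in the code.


cube([2460, 173, 2330]);
translate([0, 3367, 0]) cube([2460, 173, 2330]);
translate([0, 173, 0]) cube([173, 3194, 2330]);
translate([2287, 173, 0]) cube([173, 3194, 2330]);
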